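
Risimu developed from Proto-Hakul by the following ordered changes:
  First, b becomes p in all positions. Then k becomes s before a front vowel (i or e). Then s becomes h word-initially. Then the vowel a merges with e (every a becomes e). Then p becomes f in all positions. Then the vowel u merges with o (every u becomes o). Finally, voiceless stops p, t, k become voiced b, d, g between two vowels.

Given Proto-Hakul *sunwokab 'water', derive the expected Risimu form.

honwogef

Risimu: *sunwokab > sunwokap > hunwokap > hunwokep > hunwokef > honwokef > honwogef  (by unconditioned shift, debuccalisation, vowel merger, unconditioned shift, vowel merger, intervocalic voicing)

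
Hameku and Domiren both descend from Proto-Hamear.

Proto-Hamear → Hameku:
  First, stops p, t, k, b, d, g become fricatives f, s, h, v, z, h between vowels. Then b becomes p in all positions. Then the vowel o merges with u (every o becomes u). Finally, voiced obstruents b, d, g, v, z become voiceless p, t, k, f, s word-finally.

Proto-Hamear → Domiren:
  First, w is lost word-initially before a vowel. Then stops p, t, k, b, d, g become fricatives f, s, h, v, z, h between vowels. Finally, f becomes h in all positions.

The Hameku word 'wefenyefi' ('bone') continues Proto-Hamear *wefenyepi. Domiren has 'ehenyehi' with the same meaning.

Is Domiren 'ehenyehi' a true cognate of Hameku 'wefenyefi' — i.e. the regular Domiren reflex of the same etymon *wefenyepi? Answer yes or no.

yes

Derive the expected Domiren reflex of *wefenyepi:
Domiren: *wefenyepi > efenyepi > efenyefi > ehenyehi  (by glide loss, intervocalic lenition, unconditioned shift)
Domiren 'ehenyehi' matches the regular reflex exactly, so the pair is cognate.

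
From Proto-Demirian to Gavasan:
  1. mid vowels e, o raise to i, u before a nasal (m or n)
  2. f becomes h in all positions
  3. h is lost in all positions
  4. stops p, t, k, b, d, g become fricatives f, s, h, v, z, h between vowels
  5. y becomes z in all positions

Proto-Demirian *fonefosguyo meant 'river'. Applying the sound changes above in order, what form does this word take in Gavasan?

Gavasan: start from *fonefosguyo.
  rule 1 (pre-nasal raising): fonefosguyo → funefosguyo
  rule 2 (unconditioned shift): funefosguyo → hunehosguyo
  rule 3 (h-loss): hunehosguyo → uneosguyo
  rule 4: no change — uneosguyo
  rule 5 (unconditioned shift): uneosguyo → uneosguzo
  ⇒ Gavasan uneosguzo

uneosguzo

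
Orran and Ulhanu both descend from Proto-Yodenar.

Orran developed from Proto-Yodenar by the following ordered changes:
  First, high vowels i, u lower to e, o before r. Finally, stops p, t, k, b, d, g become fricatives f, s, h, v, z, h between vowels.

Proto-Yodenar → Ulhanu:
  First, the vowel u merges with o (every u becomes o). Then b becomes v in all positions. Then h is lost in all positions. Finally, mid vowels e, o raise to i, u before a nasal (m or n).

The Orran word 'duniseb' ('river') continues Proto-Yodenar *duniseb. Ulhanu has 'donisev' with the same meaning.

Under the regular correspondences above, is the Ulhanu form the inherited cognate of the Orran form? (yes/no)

Derive the expected Ulhanu reflex of *duniseb:
Ulhanu: start from *duniseb.
  rule 1 (vowel merger): duniseb → doniseb
  rule 2 (unconditioned shift): doniseb → donisev
  rule 3: no change — donisev
  rule 4 (pre-nasal raising): donisev → dunisev
  ⇒ Ulhanu dunisev
The regular Ulhanu reflex would be 'dunisev', but the attested form is 'donisev'. The correspondence is irregular, so they are not cognates (the Ulhanu form has a different source).

no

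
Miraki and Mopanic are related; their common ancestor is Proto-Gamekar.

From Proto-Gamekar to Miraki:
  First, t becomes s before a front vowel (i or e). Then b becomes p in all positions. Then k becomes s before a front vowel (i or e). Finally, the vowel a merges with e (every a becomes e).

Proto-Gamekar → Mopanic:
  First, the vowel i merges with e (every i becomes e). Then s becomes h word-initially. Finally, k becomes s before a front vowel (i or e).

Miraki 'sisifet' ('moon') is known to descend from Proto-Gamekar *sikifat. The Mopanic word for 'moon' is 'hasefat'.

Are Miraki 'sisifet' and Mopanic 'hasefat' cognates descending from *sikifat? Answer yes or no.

no

Derive the expected Mopanic reflex of *sikifat:
Mopanic: start from *sikifat.
  rule 1 (vowel merger): sikifat → sekefat
  rule 2 (debuccalisation): sekefat → hekefat
  rule 3 (palatalisation): hekefat → hesefat
  ⇒ Mopanic hesefat
The regular Mopanic reflex would be 'hesefat', but the attested form is 'hasefat'. The correspondence is irregular, so they are not cognates (the Mopanic form has a different source).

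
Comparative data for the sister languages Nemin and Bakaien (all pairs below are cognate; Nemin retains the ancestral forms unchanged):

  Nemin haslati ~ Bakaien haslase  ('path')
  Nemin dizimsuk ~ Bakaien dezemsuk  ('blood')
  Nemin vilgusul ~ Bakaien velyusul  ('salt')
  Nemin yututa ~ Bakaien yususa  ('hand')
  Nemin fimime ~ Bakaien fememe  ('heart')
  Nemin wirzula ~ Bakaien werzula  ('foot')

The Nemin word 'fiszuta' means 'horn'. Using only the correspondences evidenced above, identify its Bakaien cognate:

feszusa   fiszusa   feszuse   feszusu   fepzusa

feszusa

dizimsuk ~ dezemsuk, vilgusul ~ velyusul — Nemin i corresponds to Bakaien e after a consonant, before a consonant other than r, m, n, p, b, f, v.
yututa ~ yususa — Nemin t corresponds to Bakaien s between vowels (before a back vowel).
Applying these to Nemin 'fiszuta':
  fiszuta → feszuta   (i→e after a consonant, before a consonant other than r, m, n, p, b, f, v)
  feszuta → feszusa   (t→s between vowels (before a back vowel))
So the Bakaien cognate is 'feszusa'.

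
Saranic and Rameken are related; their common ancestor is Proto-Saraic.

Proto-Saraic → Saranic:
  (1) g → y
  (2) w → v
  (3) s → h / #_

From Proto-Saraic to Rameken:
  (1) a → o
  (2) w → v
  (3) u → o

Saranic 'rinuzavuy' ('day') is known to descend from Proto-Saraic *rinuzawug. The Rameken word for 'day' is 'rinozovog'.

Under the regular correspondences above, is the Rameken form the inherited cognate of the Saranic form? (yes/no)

yes

Derive the expected Rameken reflex of *rinuzawug:
Rameken: *rinuzawug
  rinuzawug → rinuzowug   [vowel merger]
  rinuzowug → rinuzovug   [unconditioned shift]
  rinuzovug → rinozovog   [vowel merger]
  giving Rameken rinozovog.
Rameken 'rinozovog' matches the regular reflex exactly, so the pair is cognate.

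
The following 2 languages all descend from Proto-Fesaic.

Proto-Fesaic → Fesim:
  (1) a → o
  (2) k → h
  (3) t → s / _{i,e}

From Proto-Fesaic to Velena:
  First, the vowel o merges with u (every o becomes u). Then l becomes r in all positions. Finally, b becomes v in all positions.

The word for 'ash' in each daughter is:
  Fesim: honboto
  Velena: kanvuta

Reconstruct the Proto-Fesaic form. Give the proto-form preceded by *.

Position 5: Fesim has o, Velena has u. Taking the neighbouring segments as reconstructed: Fesim o could go back to *a or *o; Velena u could go back to *o or *u — the one source consistent with every daughter is *o.
Position 4: Fesim has b, Velena has v. Fesim preserves b here (none of its changes turn any other segment into b), so the proto-segment is *b.
This points to *kanbota. Verify forward in each daughter:
Fesim: *kanbota
  kanbota → konboto   [vowel merger]
  konboto → honboto   [unconditioned shift]
  honboto (rule 3 does not apply)
  giving Fesim honboto.
Velena: *kanbota
  kanbota → kanbuta   [vowel merger]
  kanbuta (rule 2 does not apply)
  kanbuta → kanvuta   [unconditioned shift]
  giving Velena kanvuta.
*kanbota is the unique common source.

*kanbota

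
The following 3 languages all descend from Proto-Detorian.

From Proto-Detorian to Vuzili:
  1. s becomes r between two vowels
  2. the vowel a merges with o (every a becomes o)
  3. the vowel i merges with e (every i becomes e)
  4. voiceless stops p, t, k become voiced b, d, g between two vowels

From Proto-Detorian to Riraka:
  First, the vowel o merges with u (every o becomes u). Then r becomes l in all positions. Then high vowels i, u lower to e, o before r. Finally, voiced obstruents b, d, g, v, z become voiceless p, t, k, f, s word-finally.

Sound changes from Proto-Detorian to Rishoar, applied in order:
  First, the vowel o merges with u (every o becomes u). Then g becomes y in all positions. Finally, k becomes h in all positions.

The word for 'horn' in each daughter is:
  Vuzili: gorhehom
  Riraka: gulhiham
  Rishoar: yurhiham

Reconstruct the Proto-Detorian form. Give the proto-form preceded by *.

*gorhiham

Position 1: Vuzili has g, Riraka has g, Rishoar has y. Riraka preserves g here (none of its changes turn any other segment into g), so the proto-segment is *g.
Position 7: Vuzili has o, Riraka has a, Rishoar has a. Riraka preserves a here (none of its changes turn any other segment into a), so the proto-segment is *a.
This points to *gorhiham. Verify forward in each daughter:
Vuzili: *gorhiham > gorhihom > gorhehom  (by vowel merger, vowel merger)
Riraka: *gorhiham > gurhiham > gulhiham  (by vowel merger, unconditioned shift)
Rishoar: start from *gorhiham.
  rule 1 (vowel merger): gorhiham → gurhiham
  rule 2 (unconditioned shift): gurhiham → yurhiham
  rule 3: no change — yurhiham
  ⇒ Rishoar yurhiham
*gorhiham is the unique common source.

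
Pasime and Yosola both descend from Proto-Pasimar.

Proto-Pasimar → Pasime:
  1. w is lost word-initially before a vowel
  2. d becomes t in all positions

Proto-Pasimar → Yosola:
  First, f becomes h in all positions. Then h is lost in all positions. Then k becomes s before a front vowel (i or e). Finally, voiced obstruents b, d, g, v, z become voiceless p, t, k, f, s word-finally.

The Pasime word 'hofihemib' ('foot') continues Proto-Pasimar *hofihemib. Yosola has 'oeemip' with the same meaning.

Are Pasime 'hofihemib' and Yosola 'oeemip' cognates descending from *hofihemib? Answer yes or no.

Derive the expected Yosola reflex of *hofihemib:
Yosola: start from *hofihemib.
  rule 1 (unconditioned shift): hofihemib → hohihemib
  rule 2 (h-loss): hohihemib → oiemib
  rule 3: no change — oiemib
  rule 4 (final devoicing): oiemib → oiemip
  ⇒ Yosola oiemip
The regular Yosola reflex would be 'oiemip', but the attested form is 'oeemip'. The correspondence is irregular, so they are not cognates (the Yosola form has a different source).

no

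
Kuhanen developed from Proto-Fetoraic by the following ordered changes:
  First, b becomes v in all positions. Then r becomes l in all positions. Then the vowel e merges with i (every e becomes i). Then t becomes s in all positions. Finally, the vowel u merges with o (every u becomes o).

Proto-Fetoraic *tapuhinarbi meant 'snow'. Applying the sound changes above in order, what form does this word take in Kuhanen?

sapohinalvi

Kuhanen: *tapuhinarbi > tapuhinarvi > tapuhinalvi > sapuhinalvi > sapohinalvi  (by unconditioned shift, unconditioned shift, unconditioned shift, vowel merger)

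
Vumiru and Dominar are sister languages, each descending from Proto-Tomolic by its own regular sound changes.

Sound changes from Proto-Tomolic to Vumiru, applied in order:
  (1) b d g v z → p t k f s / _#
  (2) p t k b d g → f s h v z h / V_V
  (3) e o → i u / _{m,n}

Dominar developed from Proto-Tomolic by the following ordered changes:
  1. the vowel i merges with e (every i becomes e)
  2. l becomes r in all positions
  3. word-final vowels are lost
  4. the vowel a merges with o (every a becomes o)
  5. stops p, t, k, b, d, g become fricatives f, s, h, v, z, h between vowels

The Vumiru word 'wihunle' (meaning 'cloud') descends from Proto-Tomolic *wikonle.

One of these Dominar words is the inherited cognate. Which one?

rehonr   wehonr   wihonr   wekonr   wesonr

Dominar: *wikonle > wekonle > wekonre > wekonr > wehonr  (by vowel merger, unconditioned shift, apocope, intervocalic lenition)
Only 'wehonr' matches the regular Dominar development of *wikonle.

wehonr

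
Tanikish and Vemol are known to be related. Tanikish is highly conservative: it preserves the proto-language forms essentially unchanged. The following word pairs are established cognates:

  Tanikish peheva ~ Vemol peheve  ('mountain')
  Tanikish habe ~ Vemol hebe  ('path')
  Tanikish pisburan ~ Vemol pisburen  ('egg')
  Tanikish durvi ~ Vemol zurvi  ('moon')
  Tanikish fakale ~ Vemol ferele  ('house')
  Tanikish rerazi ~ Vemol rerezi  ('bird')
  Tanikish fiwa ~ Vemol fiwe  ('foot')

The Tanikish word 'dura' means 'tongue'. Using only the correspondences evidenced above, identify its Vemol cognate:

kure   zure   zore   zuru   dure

zure

durvi ~ zurvi — Tanikish d corresponds to Vemol z word-initially before a back vowel.
peheva ~ peheve, fiwa ~ fiwe — Tanikish a corresponds to Vemol e word-finally.
Applying these to Tanikish 'dura':
  dura → zura   (d→z word-initially before a back vowel)
  zura → zure   (a→e word-finally)
So the Vemol cognate is 'zure'.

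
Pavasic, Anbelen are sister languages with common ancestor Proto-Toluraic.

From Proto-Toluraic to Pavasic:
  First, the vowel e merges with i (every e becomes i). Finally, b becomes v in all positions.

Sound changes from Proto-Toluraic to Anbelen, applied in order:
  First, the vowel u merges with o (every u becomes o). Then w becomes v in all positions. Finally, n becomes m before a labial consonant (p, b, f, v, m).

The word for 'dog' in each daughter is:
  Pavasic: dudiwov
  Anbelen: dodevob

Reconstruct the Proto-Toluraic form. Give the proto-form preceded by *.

Position 7: Pavasic has v, Anbelen has b. Anbelen preserves b here (none of its changes turn any other segment into b), so the proto-segment is *b.
Position 4: Pavasic has i, Anbelen has e. Anbelen preserves e here (none of its changes turn any other segment into e), so the proto-segment is *e.
Position 5: Pavasic has w, Anbelen has v. Pavasic preserves w here (none of its changes turn any other segment into w), so the proto-segment is *w.
Continuing position by position gives *dudewob; check it forward:
Pavasic: *dudewob > dudiwob > dudiwov  (by vowel merger, unconditioned shift)
Anbelen: *dudewob
  dudewob → dodewob   [vowel merger]
  dodewob → dodevob   [unconditioned shift]
  dodevob (rule 3 does not apply)
  giving Anbelen dodevob.
*dudewob is the unique common source.

*dudewob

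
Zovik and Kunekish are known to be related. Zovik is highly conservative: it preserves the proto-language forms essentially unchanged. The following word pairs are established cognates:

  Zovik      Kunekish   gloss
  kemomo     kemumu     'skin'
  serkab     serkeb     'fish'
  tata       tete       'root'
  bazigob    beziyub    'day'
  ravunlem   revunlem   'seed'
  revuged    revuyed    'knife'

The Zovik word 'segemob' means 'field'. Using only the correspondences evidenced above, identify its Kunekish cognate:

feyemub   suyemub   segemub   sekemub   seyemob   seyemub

revuged ~ revuyed — Zovik g corresponds to Kunekish y between vowels (before a front vowel).
bazigob ~ beziyub — Zovik o corresponds to Kunekish u after a consonant, before a labial obstruent.
Applying these to Zovik 'segemob':
  segemob → seyemob   (g→y between vowels (before a front vowel))
  seyemob → seyemub   (o→u after a consonant, before a labial obstruent)
So the Kunekish cognate is 'seyemub'.

seyemub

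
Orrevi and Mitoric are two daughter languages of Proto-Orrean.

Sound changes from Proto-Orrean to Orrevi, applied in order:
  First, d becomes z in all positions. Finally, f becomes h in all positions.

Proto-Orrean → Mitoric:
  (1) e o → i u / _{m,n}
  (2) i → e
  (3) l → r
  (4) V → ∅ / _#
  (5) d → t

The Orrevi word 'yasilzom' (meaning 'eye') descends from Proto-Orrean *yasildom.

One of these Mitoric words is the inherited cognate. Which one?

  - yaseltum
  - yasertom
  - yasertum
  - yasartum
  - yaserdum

Mitoric: *yasildom
  yasildom → yasildum   [pre-nasal raising]
  yasildum → yaseldum   [vowel merger]
  yaseldum → yaserdum   [unconditioned shift]
  yaserdum (rule 4 does not apply)
  yaserdum → yasertum   [unconditioned shift]
  giving Mitoric yasertum.
Only 'yasertum' matches the regular Mitoric development of *yasildom.

yasertum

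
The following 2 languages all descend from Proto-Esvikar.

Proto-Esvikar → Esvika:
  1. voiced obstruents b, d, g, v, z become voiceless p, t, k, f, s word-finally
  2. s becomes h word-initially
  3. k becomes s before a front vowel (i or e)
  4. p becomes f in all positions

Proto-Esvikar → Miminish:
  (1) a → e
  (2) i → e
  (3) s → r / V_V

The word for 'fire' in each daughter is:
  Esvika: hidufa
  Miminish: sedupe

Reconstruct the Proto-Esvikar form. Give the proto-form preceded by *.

Position 1: Esvika has h, Miminish has s. Miminish preserves s here (none of its changes turn any other segment into s), so the proto-segment is *s.
Position 5: Esvika has f, Miminish has p. Miminish preserves p here (none of its changes turn any other segment into p), so the proto-segment is *p.
Continuing position by position gives *sidupa; check it forward:
Esvika: *sidupa
  sidupa (rule 1 does not apply)
  sidupa → hidupa   [debuccalisation]
  hidupa (rule 3 does not apply)
  hidupa → hidufa   [unconditioned shift]
  giving Esvika hidufa.
Miminish: *sidupa
  sidupa → sidupe   [vowel merger]
  sidupe → sedupe   [vowel merger]
  sedupe (rule 3 does not apply)
  giving Miminish sedupe.
Only *sidupa yields all of Esvika hidufa, Miminish sedupe.

*sidupa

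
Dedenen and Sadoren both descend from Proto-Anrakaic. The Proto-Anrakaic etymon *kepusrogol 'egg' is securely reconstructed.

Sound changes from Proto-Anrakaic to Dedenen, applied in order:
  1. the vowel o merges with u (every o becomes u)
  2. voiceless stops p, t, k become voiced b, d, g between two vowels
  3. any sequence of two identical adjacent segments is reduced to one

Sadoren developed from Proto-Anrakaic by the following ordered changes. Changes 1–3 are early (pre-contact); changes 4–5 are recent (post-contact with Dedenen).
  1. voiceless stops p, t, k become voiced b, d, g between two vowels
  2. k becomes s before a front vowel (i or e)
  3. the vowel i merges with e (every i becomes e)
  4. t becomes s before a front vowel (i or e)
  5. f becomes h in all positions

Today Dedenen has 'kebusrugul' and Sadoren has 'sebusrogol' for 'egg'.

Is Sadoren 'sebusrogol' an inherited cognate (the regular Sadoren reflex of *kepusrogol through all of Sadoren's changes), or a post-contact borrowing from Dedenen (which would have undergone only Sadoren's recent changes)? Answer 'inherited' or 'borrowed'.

If inherited, *kepusrogol would pass through all of Sadoren's changes:
Sadoren: *kepusrogol
  kepusrogol → kebusrogol   [intervocalic voicing]
  kebusrogol → sebusrogol   [palatalisation]
  sebusrogol (rule 3 does not apply)
  sebusrogol (rule 4 does not apply)
  sebusrogol (rule 5 does not apply)
  giving Sadoren sebusrogol.
If borrowed from Dedenen 'kebusrugul' after the early changes, it would undergo only the recent ones:
  rule 4 (palatalisation): no change (kebusrugul)
  rule 5 (unconditioned shift): no change (kebusrugul)
  ⇒ as a loan: kebusrugul
Sadoren 'sebusrogol' matches the inherited outcome exactly, so it is an inherited cognate, not a loan.

inherited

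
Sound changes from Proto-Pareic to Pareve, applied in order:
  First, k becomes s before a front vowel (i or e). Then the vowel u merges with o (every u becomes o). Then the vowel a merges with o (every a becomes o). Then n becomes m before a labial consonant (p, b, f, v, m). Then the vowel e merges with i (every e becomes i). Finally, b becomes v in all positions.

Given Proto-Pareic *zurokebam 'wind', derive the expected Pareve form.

Pareve: *zurokebam > zurosebam > zorosebam > zorosebom > zorosibom > zorosivom  (by palatalisation, vowel merger, vowel merger, vowel merger, unconditioned shift)

zorosivom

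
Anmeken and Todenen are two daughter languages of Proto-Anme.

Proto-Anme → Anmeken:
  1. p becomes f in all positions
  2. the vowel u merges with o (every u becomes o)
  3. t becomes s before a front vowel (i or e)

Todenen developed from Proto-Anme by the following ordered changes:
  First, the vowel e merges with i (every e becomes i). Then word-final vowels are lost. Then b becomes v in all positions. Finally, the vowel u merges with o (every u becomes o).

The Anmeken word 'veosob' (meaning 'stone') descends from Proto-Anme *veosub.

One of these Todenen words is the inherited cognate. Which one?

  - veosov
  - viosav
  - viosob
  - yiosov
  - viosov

viosov

Todenen: start from *veosub.
  rule 1 (vowel merger): veosub → viosub
  rule 2: no change — viosub
  rule 3 (unconditioned shift): viosub → viosuv
  rule 4 (vowel merger): viosuv → viosov
  ⇒ Todenen viosov
The other candidates each miss or misapply at least one Todenen change.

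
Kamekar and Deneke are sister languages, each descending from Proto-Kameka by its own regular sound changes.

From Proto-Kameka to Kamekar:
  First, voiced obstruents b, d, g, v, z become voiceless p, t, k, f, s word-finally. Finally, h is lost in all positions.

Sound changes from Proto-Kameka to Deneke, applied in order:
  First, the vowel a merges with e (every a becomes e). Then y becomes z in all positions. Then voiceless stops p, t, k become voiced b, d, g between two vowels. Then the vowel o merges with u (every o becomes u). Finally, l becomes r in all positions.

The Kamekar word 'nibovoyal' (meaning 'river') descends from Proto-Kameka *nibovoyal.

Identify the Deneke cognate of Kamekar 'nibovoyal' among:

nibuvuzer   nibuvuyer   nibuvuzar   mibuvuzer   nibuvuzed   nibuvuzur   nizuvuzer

nibuvuzer

Deneke: *nibovoyal > nibovoyel > nibovozel > nibuvuzel > nibuvuzer  (by vowel merger, unconditioned shift, vowel merger, unconditioned shift)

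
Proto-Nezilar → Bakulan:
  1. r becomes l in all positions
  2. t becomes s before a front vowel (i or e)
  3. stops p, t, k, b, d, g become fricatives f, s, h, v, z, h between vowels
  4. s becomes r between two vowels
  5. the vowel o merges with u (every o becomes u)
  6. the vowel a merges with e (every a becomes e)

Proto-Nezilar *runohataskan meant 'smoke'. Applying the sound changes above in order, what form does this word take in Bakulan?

lunuheresken

Bakulan: *runohataskan > lunohataskan > lunohasaskan > lunoharaskan > lunuharaskan > lunuheresken  (by unconditioned shift, intervocalic lenition, rhotacism, vowel merger, vowel merger)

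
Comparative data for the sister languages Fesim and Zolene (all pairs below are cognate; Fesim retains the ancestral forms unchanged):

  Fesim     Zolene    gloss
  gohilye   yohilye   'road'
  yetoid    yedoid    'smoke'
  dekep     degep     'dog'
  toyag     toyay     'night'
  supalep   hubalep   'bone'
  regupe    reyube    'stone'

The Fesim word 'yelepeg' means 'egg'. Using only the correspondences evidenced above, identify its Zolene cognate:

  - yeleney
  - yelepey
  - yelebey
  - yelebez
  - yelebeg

yelebey

regupe ~ reyube — Fesim p corresponds to Zolene b between vowels (before a front vowel).
toyag ~ toyay — Fesim g corresponds to Zolene y word-finally.
Applying these to Fesim 'yelepeg':
  yelepeg → yelebeg   (p→b between vowels (before a front vowel))
  yelebeg → yelebey   (g→y word-finally)
So the Zolene cognate is 'yelebey'.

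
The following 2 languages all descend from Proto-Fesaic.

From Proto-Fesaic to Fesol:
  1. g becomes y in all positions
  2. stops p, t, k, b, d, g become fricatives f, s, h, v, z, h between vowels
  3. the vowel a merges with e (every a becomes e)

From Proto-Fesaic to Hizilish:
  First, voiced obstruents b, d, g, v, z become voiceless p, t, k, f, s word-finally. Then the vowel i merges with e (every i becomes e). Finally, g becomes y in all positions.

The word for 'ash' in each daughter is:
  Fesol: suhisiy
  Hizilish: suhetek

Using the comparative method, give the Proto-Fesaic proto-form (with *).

*suhitig

Position 5: Fesol has s, Hizilish has t. Taking the neighbouring segments as reconstructed: Fesol s could go back to *t or *s; Hizilish t can only go back to *t — the one source consistent with every daughter is *t.
Position 6: Fesol has i, Hizilish has e. Fesol preserves i here (none of its changes turn any other segment into i), so the proto-segment is *i.
Position 4: Fesol has i, Hizilish has e. Fesol preserves i here (none of its changes turn any other segment into i), so the proto-segment is *i.
Verify the candidate proto-form against each daughter:
Fesol: *suhitig
  suhitig → suhitiy   [unconditioned shift]
  suhitiy → suhisiy   [intervocalic lenition]
  suhisiy (rule 3 does not apply)
  giving Fesol suhisiy.
Hizilish: *suhitig
  suhitig → suhitik   [final devoicing]
  suhitik → suhetek   [vowel merger]
  suhetek (rule 3 does not apply)
  giving Hizilish suhetek.
No other proto-form is consistent with every reflex, so the reconstruction is *suhitig.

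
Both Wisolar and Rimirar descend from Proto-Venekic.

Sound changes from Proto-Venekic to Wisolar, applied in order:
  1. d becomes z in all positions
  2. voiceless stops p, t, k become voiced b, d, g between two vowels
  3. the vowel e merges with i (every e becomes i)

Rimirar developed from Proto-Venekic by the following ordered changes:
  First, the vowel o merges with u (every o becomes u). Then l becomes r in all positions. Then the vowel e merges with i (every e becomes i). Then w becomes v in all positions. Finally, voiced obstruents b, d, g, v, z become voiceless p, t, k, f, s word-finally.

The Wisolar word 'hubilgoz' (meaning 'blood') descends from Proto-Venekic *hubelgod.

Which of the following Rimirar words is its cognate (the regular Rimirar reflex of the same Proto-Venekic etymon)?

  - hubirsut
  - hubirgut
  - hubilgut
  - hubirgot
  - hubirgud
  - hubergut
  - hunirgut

Rimirar: *hubelgod > hubelgud > hubergud > hubirgud > hubirgut  (by vowel merger, unconditioned shift, vowel merger, final devoicing)
The other candidates each miss or misapply at least one Rimirar change.

hubirgut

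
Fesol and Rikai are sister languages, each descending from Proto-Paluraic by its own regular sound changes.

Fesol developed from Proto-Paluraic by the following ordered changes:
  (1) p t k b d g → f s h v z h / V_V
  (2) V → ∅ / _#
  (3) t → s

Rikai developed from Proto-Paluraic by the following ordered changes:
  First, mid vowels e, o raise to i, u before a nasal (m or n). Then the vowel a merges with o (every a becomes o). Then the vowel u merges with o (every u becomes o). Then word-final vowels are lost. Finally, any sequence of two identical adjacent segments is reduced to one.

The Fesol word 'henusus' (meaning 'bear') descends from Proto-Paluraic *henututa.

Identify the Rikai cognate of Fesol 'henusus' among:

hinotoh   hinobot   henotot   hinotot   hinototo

hinotot

Rikai: *henututa
  henututa → hinututa   [pre-nasal raising]
  hinututa → hinututo   [vowel merger]
  hinututo → hinototo   [vowel merger]
  hinototo → hinotot   [apocope]
  hinotot (rule 5 does not apply)
  giving Rikai hinotot.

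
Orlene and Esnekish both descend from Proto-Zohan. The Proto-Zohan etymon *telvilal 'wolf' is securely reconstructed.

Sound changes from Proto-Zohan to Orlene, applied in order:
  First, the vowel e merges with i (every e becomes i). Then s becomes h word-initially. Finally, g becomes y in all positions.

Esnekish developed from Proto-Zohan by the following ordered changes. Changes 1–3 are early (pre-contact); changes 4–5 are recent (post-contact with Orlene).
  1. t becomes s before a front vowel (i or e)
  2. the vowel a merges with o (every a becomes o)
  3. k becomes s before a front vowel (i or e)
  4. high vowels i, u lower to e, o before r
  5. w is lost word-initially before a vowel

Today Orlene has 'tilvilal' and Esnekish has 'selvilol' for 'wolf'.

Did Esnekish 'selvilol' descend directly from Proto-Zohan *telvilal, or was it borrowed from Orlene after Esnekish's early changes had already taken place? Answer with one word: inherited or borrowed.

If inherited, *telvilal would pass through all of Esnekish's changes:
Esnekish: *telvilal > selvilal > selvilol  (by palatalisation, vowel merger)
If borrowed from Orlene 'tilvilal' after the early changes, it would undergo only the recent ones:
  rule 4 (pre-rhotic lowering): no change (tilvilal)
  rule 5 (glide loss): no change (tilvilal)
  ⇒ as a loan: tilvilal
Esnekish 'selvilol' matches the inherited outcome exactly, so it is an inherited cognate, not a loan.

inherited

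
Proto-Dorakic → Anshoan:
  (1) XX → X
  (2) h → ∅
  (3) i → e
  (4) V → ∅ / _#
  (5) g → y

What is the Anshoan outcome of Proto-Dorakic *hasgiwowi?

asyewow

Anshoan: start from *hasgiwowi.
  rule 1: no change — hasgiwowi
  rule 2 (h-loss): hasgiwowi → asgiwowi
  rule 3 (vowel merger): asgiwowi → asgewowe
  rule 4 (apocope): asgewowe → asgewow
  rule 5 (unconditioned shift): asgewow → asyewow
  ⇒ Anshoan asyewow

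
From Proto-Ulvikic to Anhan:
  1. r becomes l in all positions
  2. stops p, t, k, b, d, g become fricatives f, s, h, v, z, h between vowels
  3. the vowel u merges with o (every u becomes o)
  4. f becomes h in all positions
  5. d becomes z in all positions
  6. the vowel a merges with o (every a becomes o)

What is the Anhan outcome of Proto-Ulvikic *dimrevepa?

Anhan: start from *dimrevepa.
  rule 1 (unconditioned shift): dimrevepa → dimlevepa
  rule 2 (intervocalic lenition): dimlevepa → dimlevefa
  rule 3: no change — dimlevefa
  rule 4 (unconditioned shift): dimlevefa → dimleveha
  rule 5 (unconditioned shift): dimleveha → zimleveha
  rule 6 (vowel merger): zimleveha → zimleveho
  ⇒ Anhan zimleveho

zimleveho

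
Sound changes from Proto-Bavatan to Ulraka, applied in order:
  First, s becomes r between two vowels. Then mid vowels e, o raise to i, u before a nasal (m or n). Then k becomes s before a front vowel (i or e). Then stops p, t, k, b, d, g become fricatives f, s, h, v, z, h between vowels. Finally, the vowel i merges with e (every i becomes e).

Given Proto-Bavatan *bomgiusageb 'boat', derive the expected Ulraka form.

Ulraka: *bomgiusageb > bomgiurageb > bumgiurageb > bumgiuraheb > bumgeuraheb  (by rhotacism, pre-nasal raising, intervocalic lenition, vowel merger)

bumgeuraheb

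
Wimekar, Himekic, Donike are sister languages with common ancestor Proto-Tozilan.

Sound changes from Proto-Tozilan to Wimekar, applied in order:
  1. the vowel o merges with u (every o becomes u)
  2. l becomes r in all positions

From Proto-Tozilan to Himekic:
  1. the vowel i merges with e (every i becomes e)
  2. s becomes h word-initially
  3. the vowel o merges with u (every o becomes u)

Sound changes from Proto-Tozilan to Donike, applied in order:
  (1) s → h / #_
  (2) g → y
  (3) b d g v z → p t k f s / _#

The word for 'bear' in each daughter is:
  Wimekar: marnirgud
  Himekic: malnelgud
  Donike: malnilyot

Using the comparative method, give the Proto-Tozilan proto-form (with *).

Position 3: Wimekar has r, Himekic has l, Donike has l. Himekic preserves l here (none of its changes turn any other segment into l), so the proto-segment is *l.
Position 9: Wimekar has d, Himekic has d, Donike has t. Wimekar preserves d here (none of its changes turn any other segment into d), so the proto-segment is *d.
This points to *malnilgod. Verify forward in each daughter:
Wimekar: start from *malnilgod.
  rule 1 (vowel merger): malnilgod → malnilgud
  rule 2 (unconditioned shift): malnilgud → marnirgud
  ⇒ Wimekar marnirgud
Himekic: *malnilgod > malnelgod > malnelgud  (by vowel merger, vowel merger)
Donike: *malnilgod
  malnilgod (rule 1 does not apply)
  malnilgod → malnilyod   [unconditioned shift]
  malnilyod → malnilyot   [final devoicing]
  giving Donike malnilyot.
No other proto-form is consistent with every reflex, so the reconstruction is *malnilgod.

*malnilgod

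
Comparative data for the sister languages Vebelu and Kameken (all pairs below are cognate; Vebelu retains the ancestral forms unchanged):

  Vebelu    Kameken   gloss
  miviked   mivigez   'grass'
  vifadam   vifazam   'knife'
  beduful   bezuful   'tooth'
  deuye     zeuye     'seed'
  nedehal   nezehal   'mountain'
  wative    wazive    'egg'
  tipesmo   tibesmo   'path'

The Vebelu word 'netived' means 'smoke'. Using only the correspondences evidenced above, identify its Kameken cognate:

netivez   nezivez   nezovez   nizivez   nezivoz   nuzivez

nezivez

wative ~ wazive — Vebelu t corresponds to Kameken z between vowels (before a front vowel).
miviked ~ mivigez — Vebelu d corresponds to Kameken z word-finally.
Applying these to Vebelu 'netived':
  netived → nezived   (t→z between vowels (before a front vowel))
  nezived → nezivez   (d→z word-finally)
So the Kameken cognate is 'nezivez'.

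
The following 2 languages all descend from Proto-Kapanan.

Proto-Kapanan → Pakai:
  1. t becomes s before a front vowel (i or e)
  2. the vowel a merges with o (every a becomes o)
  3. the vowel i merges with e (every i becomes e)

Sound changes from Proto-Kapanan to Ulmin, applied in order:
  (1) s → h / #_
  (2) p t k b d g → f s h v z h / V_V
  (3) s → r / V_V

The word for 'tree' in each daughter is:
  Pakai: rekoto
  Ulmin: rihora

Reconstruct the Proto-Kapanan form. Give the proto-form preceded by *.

Position 3: Pakai has k, Ulmin has h. Pakai preserves k here (none of its changes turn any other segment into k), so the proto-segment is *k.
Position 6: Pakai has o, Ulmin has a. Ulmin preserves a here (none of its changes turn any other segment into a), so the proto-segment is *a.
Position 2: Pakai has e, Ulmin has i. Ulmin preserves i here (none of its changes turn any other segment into i), so the proto-segment is *i.
This points to *rikota. Verify forward in each daughter:
Pakai: *rikota > rikoto > rekoto  (by vowel merger, vowel merger)
Ulmin: *rikota
  rikota (rule 1 does not apply)
  rikota → rihosa   [intervocalic lenition]
  rihosa → rihora   [rhotacism]
  giving Ulmin rihora.
*rikota is the unique common source.

*rikota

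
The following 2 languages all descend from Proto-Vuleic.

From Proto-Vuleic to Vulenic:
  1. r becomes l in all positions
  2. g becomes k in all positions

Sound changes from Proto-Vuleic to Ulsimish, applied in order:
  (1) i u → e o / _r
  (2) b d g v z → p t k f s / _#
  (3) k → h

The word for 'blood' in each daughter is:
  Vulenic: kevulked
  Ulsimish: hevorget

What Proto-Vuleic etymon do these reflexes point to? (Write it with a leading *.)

Position 8: Vulenic has d, Ulsimish has t. Vulenic preserves d here (none of its changes turn any other segment into d), so the proto-segment is *d.
Position 5: Vulenic has l, Ulsimish has r. Ulsimish preserves r here (none of its changes turn any other segment into r), so the proto-segment is *r.
Position 6: Vulenic has k, Ulsimish has g. Ulsimish preserves g here (none of its changes turn any other segment into g), so the proto-segment is *g.
This points to *kevurged. Verify forward in each daughter:
Vulenic: *kevurged > kevulged > kevulked  (by unconditioned shift, unconditioned shift)
Ulsimish: *kevurged > kevorged > kevorget > hevorget  (by pre-rhotic lowering, final devoicing, unconditioned shift)
*kevurged is the unique common source.

*kevurged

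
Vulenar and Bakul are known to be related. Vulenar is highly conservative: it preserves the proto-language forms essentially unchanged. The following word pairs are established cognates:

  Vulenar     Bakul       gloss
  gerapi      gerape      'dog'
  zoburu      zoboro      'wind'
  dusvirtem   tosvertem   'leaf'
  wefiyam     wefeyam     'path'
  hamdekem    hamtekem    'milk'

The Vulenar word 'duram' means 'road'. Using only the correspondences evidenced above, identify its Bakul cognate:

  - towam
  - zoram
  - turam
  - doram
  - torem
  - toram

dusvirtem ~ tosvertem — Vulenar d corresponds to Bakul t word-initially before a back vowel.
zoburu ~ zoboro — Vulenar u corresponds to Bakul o after a consonant, before r.
Applying these to Vulenar 'duram':
  duram → turam   (d→t word-initially before a back vowel)
  turam → toram   (u→o after a consonant, before r)
So the Bakul cognate is 'toram'.

toram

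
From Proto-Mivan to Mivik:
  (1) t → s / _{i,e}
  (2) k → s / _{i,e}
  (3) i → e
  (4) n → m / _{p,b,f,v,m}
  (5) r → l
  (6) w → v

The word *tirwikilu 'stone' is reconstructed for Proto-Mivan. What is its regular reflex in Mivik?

Mivik: *tirwikilu
  tirwikilu → sirwikilu   [palatalisation]
  sirwikilu → sirwisilu   [palatalisation]
  sirwisilu → serweselu   [vowel merger]
  serweselu (rule 4 does not apply)
  serweselu → selweselu   [unconditioned shift]
  selweselu → selveselu   [unconditioned shift]
  giving Mivik selveselu.

selveselu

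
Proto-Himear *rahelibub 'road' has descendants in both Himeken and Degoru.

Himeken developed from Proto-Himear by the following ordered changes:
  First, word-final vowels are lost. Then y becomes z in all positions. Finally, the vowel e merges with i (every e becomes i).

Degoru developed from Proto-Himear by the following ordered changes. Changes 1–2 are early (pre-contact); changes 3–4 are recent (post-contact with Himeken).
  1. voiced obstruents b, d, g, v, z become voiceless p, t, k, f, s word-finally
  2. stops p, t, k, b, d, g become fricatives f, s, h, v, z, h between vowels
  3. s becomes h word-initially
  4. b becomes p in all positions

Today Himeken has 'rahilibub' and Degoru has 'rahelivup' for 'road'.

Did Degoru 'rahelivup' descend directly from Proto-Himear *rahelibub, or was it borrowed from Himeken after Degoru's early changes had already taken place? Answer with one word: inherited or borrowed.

inherited

If inherited, *rahelibub would pass through all of Degoru's changes:
Degoru: start from *rahelibub.
  rule 1 (final devoicing): rahelibub → rahelibup
  rule 2 (intervocalic lenition): rahelibup → rahelivup
  rule 3: no change — rahelivup
  rule 4: no change — rahelivup
  ⇒ Degoru rahelivup
If borrowed from Himeken 'rahilibub' after the early changes, it would undergo only the recent ones:
  rule 3 (debuccalisation): no change (rahilibub)
  rule 4 (unconditioned shift): rahilibub → rahilipup
  ⇒ as a loan: rahilipup
Degoru 'rahelivup' matches the inherited outcome exactly, so it is an inherited cognate, not a loan.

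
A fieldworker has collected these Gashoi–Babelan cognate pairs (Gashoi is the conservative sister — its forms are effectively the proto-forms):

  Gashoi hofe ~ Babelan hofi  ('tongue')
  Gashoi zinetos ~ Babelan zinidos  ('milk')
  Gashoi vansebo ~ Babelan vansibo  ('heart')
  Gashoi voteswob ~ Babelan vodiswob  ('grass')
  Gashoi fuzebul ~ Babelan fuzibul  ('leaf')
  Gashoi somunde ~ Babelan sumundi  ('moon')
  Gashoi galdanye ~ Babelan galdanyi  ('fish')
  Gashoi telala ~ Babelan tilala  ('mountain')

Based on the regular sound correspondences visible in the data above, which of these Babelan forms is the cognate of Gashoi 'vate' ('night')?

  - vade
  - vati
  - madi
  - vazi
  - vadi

vadi

voteswob ~ vodiswob — Gashoi t corresponds to Babelan d between vowels (before a front vowel).
hofe ~ hofi, somunde ~ sumundi — Gashoi e corresponds to Babelan i word-finally.
Applying these to Gashoi 'vate':
  vate → vade   (t→d between vowels (before a front vowel))
  vade → vadi   (e→i word-finally)
So the Babelan cognate is 'vadi'.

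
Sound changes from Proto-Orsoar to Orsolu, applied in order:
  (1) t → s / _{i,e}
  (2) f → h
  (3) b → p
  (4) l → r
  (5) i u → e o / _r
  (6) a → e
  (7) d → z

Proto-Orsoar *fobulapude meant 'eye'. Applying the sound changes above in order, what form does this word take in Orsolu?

Orsolu: *fobulapude > hobulapude > hopulapude > hopurapude > hoporapude > hoporepude > hoporepuze  (by unconditioned shift, unconditioned shift, unconditioned shift, pre-rhotic lowering, vowel merger, unconditioned shift)

hoporepuze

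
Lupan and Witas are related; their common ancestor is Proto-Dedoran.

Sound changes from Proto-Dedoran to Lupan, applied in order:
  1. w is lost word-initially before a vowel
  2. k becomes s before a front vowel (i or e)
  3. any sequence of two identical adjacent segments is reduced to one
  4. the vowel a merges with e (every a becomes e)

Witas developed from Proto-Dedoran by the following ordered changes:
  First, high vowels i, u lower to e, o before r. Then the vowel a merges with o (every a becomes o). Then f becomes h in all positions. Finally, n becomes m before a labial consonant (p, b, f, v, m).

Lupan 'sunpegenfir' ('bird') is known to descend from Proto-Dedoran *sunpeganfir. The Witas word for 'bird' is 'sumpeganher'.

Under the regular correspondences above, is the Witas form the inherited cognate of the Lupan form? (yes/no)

no

Derive the expected Witas reflex of *sunpeganfir:
Witas: start from *sunpeganfir.
  rule 1 (pre-rhotic lowering): sunpeganfir → sunpeganfer
  rule 2 (vowel merger): sunpeganfer → sunpegonfer
  rule 3 (unconditioned shift): sunpegonfer → sunpegonher
  rule 4 (nasal place assimilation): sunpegonher → sumpegonher
  ⇒ Witas sumpegonher
The regular Witas reflex would be 'sumpegonher', but the attested form is 'sumpeganher'. The correspondence is irregular, so they are not cognates (the Witas form has a different source).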